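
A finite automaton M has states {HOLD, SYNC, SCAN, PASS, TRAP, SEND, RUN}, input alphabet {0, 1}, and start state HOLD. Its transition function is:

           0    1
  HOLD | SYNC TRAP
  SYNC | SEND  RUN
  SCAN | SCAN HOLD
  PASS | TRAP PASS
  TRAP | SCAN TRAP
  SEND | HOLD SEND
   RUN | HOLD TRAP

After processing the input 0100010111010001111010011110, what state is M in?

start at HOLD
read '0': HOLD → SYNC
read '1': SYNC → RUN
read '0': RUN → HOLD
read '0': HOLD → SYNC
read '0': SYNC → SEND
read '1': SEND → SEND
read '0': SEND → HOLD
read '1': HOLD → TRAP
read '1': TRAP → TRAP
read '1': TRAP → TRAP
read '0': TRAP → SCAN
read '1': SCAN → HOLD
read '0': HOLD → SYNC
read '0': SYNC → SEND
read '0': SEND → HOLD
read '1': HOLD → TRAP
read '1': TRAP → TRAP
read '1': TRAP → TRAP
read '1': TRAP → TRAP
read '0': TRAP → SCAN
read '1': SCAN → HOLD
read '0': HOLD → SYNC
read '0': SYNC → SEND
read '1': SEND → SEND
read '1': SEND → SEND
read '1': SEND → SEND
read '1': SEND → SEND
read '0': SEND → HOLD

HOLD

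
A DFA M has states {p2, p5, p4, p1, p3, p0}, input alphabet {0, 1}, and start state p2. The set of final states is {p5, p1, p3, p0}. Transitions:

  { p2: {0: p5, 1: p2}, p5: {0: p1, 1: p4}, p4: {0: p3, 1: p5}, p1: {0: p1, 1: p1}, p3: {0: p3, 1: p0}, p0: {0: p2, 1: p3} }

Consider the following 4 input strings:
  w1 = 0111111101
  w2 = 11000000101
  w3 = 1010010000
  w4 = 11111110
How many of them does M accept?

4

w1:
  start at p2
  read '0': p2 → p5
  read '1': p5 → p4
  read '1': p4 → p5
  read '1': p5 → p4
  read '1': p4 → p5
  read '1': p5 → p4
  read '1': p4 → p5
  read '1': p5 → p4
  read '0': p4 → p3
  read '1': p3 → p0
  end p0, accepted
w2:
  start at p2
  read '1': p2 → p2
  read '1': p2 → p2
  read '0': p2 → p5
  read '0': p5 → p1
  read '0': p1 → p1
  read '0': p1 → p1
  read '0': p1 → p1
  read '0': p1 → p1
  read '1': p1 → p1
  read '0': p1 → p1
  read '1': p1 → p1
  end p1, accepted
w3:
  start at p2
  read '1': p2 → p2
  read '0': p2 → p5
  read '1': p5 → p4
  read '0': p4 → p3
  read '0': p3 → p3
  read '1': p3 → p0
  read '0': p0 → p2
  read '0': p2 → p5
  read '0': p5 → p1
  read '0': p1 → p1
  end p1, accepted
w4:
  start at p2
  read '1': p2 → p2
  read '1': p2 → p2
  read '1': p2 → p2
  read '1': p2 → p2
  read '1': p2 → p2
  read '1': p2 → p2
  read '1': p2 → p2
  read '0': p2 → p5
  end p5, accepted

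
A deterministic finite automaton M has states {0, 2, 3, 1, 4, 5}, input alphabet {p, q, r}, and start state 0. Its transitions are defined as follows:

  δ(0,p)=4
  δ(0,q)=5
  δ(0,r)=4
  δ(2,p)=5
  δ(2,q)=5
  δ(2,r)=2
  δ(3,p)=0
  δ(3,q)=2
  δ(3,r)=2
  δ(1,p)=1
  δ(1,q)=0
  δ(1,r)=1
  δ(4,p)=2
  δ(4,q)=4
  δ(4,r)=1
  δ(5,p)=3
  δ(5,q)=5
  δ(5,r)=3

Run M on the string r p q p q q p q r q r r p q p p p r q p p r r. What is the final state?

Trace: 0 -r-> 4 -p-> 2 -q-> 5 -p-> 3 -q-> 2 -q-> 5 -p-> 3 -q-> 2 -r-> 2 -q-> 5 -r-> 3 -r-> 2 -p-> 5 -q-> 5 -p-> 3 -p-> 0 -p-> 4 -r-> 1 -q-> 0 -p-> 4 -p-> 2 -r-> 2 -r-> 2

2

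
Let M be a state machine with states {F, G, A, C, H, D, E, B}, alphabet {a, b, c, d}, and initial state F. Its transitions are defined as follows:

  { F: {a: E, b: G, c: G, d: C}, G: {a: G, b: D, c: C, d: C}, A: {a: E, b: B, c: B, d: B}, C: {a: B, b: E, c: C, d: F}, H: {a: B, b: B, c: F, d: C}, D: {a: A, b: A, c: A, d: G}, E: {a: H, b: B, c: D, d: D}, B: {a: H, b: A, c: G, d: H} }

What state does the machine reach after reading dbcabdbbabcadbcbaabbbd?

Trace: F -d-> C -b-> E -c-> D -a-> A -b-> B -d-> H -b-> B -b-> A -a-> E -b-> B -c-> G -a-> G -d-> C -b-> E -c-> D -b-> A -a-> E -a-> H -b-> B -b-> A -b-> B -d-> H

H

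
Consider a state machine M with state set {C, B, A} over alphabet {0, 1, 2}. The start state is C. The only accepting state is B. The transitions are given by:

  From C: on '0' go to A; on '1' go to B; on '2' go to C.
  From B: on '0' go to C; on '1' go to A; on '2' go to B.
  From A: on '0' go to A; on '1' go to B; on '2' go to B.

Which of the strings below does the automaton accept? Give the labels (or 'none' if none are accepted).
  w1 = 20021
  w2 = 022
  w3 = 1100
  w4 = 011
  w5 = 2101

w2, w5

w1: Trace: C -2-> C -0-> A -0-> A -2-> B -1-> A  → end A, rejected
w2: Trace: C -0-> A -2-> B -2-> B  → end B, accepted
w3: Trace: C -1-> B -1-> A -0-> A -0-> A  → end A, rejected
w4: Trace: C -0-> A -1-> B -1-> A  → end A, rejected
w5: Trace: C -2-> C -1-> B -0-> C -1-> B  → end B, accepted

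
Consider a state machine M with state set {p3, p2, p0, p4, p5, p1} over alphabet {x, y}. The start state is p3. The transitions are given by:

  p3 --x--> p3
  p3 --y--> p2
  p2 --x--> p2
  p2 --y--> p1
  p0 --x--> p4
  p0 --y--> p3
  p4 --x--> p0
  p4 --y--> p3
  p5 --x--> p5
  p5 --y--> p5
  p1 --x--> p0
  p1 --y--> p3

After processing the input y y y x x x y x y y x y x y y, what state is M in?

p3 → p2 → p1 → p3 → p3 → p3 → p3 → p2 → p2 → p1 → p3 → p3 → p2 → p2 → p1 → p3

p3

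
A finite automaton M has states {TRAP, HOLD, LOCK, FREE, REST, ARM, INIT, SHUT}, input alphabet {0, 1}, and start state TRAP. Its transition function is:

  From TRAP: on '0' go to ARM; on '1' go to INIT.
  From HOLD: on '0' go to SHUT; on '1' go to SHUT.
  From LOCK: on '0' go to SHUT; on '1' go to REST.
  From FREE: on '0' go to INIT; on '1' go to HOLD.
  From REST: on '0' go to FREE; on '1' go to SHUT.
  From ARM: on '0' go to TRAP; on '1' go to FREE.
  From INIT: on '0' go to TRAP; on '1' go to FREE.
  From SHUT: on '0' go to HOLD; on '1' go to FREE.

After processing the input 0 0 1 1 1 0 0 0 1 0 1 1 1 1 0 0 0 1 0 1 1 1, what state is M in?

TRAP → ARM → TRAP → INIT → FREE → HOLD → SHUT → HOLD → SHUT → FREE → INIT → FREE → HOLD → SHUT → FREE → INIT → TRAP → ARM → FREE → INIT → FREE → HOLD → SHUT

SHUT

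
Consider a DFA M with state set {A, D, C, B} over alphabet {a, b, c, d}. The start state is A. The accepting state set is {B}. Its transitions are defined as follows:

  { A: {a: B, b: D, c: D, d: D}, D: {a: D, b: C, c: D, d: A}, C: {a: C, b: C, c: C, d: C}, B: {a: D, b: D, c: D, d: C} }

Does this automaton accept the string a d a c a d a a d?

No

Trace: A -a-> B -d-> C -a-> C -c-> C -a-> C -d-> C -a-> C -a-> C -d-> C
End state C is not accepting.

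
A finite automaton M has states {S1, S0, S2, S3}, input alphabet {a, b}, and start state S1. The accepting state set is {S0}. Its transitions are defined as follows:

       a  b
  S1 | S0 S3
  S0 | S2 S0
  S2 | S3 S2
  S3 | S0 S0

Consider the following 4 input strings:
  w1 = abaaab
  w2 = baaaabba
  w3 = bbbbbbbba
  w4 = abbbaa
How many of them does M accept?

w1: Trace: S1 -a-> S0 -b-> S0 -a-> S2 -a-> S3 -a-> S0 -b-> S0  → end S0, accepted
w2: Trace: S1 -b-> S3 -a-> S0 -a-> S2 -a-> S3 -a-> S0 -b-> S0 -b-> S0 -a-> S2  → end S2, rejected
w3: Trace: S1 -b-> S3 -b-> S0 -b-> S0 -b-> S0 -b-> S0 -b-> S0 -b-> S0 -b-> S0 -a-> S2  → end S2, rejected
w4: Trace: S1 -a-> S0 -b-> S0 -b-> S0 -b-> S0 -a-> S2 -a-> S3  → end S3, rejected

1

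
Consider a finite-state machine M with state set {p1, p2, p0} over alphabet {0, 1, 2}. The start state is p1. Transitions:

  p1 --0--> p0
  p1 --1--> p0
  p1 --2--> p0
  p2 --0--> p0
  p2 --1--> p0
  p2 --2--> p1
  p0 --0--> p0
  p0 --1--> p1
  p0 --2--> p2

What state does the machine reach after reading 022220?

p0

p1 → p0 → p2 → p1 → p0 → p2 → p0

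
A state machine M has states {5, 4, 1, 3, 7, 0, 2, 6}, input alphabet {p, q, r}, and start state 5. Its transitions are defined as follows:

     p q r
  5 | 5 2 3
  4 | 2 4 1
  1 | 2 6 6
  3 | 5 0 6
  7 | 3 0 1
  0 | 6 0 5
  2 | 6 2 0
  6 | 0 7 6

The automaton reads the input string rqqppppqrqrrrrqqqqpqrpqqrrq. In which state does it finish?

Trace: 5 -r-> 3 -q-> 0 -q-> 0 -p-> 6 -p-> 0 -p-> 6 -p-> 0 -q-> 0 -r-> 5 -q-> 2 -r-> 0 -r-> 5 -r-> 3 -r-> 6 -q-> 7 -q-> 0 -q-> 0 -q-> 0 -p-> 6 -q-> 7 -r-> 1 -p-> 2 -q-> 2 -q-> 2 -r-> 0 -r-> 5 -q-> 2

2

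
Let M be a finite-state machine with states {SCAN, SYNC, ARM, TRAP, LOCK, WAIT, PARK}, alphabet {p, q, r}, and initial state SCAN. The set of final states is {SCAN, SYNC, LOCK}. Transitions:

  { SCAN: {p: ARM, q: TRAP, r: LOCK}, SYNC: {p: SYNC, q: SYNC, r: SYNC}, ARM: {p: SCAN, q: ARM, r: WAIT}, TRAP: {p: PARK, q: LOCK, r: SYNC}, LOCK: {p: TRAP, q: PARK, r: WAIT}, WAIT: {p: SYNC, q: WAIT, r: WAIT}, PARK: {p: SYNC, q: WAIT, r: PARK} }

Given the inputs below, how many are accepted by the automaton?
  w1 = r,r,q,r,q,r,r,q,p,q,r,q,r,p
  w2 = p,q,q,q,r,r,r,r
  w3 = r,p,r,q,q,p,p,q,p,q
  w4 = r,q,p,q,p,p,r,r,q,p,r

w1: Trace: SCAN -r-> LOCK -r-> WAIT -q-> WAIT -r-> WAIT -q-> WAIT -r-> WAIT -r-> WAIT -q-> WAIT -p-> SYNC -q-> SYNC -r-> SYNC -q-> SYNC -r-> SYNC -p-> SYNC  → end SYNC, accepted
w2: Trace: SCAN -p-> ARM -q-> ARM -q-> ARM -q-> ARM -r-> WAIT -r-> WAIT -r-> WAIT -r-> WAIT  → end WAIT, rejected
w3: Trace: SCAN -r-> LOCK -p-> TRAP -r-> SYNC -q-> SYNC -q-> SYNC -p-> SYNC -p-> SYNC -q-> SYNC -p-> SYNC -q-> SYNC  → end SYNC, accepted
w4: Trace: SCAN -r-> LOCK -q-> PARK -p-> SYNC -q-> SYNC -p-> SYNC -p-> SYNC -r-> SYNC -r-> SYNC -q-> SYNC -p-> SYNC -r-> SYNC  → end SYNC, accepted

3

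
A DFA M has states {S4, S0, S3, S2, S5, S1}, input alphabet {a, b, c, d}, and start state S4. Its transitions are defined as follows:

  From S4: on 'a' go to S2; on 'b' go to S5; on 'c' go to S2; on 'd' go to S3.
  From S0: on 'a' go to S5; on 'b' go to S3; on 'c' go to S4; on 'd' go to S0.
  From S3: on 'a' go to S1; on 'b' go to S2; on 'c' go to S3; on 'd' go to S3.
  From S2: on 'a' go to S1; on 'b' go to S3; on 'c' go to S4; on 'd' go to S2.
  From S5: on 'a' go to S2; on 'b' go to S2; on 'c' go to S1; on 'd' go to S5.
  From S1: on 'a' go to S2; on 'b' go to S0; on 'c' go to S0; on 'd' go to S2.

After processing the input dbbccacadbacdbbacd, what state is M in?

Trace: S4 -d-> S3 -b-> S2 -b-> S3 -c-> S3 -c-> S3 -a-> S1 -c-> S0 -a-> S5 -d-> S5 -b-> S2 -a-> S1 -c-> S0 -d-> S0 -b-> S3 -b-> S2 -a-> S1 -c-> S0 -d-> S0

S0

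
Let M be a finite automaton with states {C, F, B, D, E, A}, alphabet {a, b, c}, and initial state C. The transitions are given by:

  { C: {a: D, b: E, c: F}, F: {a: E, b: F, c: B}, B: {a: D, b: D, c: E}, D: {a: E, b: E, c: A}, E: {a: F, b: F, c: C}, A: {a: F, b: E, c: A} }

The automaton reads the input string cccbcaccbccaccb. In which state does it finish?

F

C → F → B → E → F → B → D → A → A → E → C → F → E → C → F → F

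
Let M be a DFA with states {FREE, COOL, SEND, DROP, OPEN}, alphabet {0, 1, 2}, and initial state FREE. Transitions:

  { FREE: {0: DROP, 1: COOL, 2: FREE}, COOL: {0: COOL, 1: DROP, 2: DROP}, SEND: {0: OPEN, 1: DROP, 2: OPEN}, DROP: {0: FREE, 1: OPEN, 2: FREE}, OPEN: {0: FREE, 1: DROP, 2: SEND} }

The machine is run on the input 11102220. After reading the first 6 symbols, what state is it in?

start at FREE
read '1': FREE → COOL
read '1': COOL → DROP
read '1': DROP → OPEN
read '0': OPEN → FREE
read '2': FREE → FREE
read '2': FREE → FREE
After 6 symbols: FREE.

FREE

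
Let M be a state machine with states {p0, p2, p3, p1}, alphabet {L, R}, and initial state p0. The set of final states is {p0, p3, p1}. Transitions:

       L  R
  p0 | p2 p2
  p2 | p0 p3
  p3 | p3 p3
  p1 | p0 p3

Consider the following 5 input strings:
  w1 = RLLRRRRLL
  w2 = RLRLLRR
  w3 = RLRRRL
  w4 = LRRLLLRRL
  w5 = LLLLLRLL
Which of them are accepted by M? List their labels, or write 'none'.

w1: p0 → p2 → p0 → p2 → p3 → p3 → p3 → p3 → p3 → p3  → end p3, accepted
w2: p0 → p2 → p0 → p2 → p0 → p2 → p3 → p3  → end p3, accepted
w3: p0 → p2 → p0 → p2 → p3 → p3 → p3  → end p3, accepted
w4: p0 → p2 → p3 → p3 → p3 → p3 → p3 → p3 → p3 → p3  → end p3, accepted
w5: p0 → p2 → p0 → p2 → p0 → p2 → p3 → p3 → p3  → end p3, accepted

w1, w2, w3, w4, w5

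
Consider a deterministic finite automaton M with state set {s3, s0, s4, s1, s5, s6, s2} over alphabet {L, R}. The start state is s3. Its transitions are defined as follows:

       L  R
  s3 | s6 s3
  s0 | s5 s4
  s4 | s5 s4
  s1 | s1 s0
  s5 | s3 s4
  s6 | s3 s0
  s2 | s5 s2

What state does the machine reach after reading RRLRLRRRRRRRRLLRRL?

s6

start at s3
read 'R': s3 → s3
read 'R': s3 → s3
read 'L': s3 → s6
read 'R': s6 → s0
read 'L': s0 → s5
read 'R': s5 → s4
read 'R': s4 → s4
read 'R': s4 → s4
read 'R': s4 → s4
read 'R': s4 → s4
read 'R': s4 → s4
read 'R': s4 → s4
read 'R': s4 → s4
read 'L': s4 → s5
read 'L': s5 → s3
read 'R': s3 → s3
read 'R': s3 → s3
read 'L': s3 → s6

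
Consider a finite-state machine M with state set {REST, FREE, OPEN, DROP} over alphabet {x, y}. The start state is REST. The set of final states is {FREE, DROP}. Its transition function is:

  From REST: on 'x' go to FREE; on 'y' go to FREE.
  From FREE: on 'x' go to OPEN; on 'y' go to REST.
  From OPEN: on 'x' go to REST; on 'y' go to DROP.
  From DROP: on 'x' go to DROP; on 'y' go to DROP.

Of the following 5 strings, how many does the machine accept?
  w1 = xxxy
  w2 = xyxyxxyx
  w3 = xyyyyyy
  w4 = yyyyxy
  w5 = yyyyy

4

w1:
  start at REST
  read 'x': REST → FREE
  read 'x': FREE → OPEN
  read 'x': OPEN → REST
  read 'y': REST → FREE
  end FREE, accepted
w2:
  start at REST
  read 'x': REST → FREE
  read 'y': FREE → REST
  read 'x': REST → FREE
  read 'y': FREE → REST
  read 'x': REST → FREE
  read 'x': FREE → OPEN
  read 'y': OPEN → DROP
  read 'x': DROP → DROP
  end DROP, accepted
w3:
  start at REST
  read 'x': REST → FREE
  read 'y': FREE → REST
  read 'y': REST → FREE
  read 'y': FREE → REST
  read 'y': REST → FREE
  read 'y': FREE → REST
  read 'y': REST → FREE
  end FREE, accepted
w4:
  start at REST
  read 'y': REST → FREE
  read 'y': FREE → REST
  read 'y': REST → FREE
  read 'y': FREE → REST
  read 'x': REST → FREE
  read 'y': FREE → REST
  end REST, rejected
w5:
  start at REST
  read 'y': REST → FREE
  read 'y': FREE → REST
  read 'y': REST → FREE
  read 'y': FREE → REST
  read 'y': REST → FREE
  end FREE, accepted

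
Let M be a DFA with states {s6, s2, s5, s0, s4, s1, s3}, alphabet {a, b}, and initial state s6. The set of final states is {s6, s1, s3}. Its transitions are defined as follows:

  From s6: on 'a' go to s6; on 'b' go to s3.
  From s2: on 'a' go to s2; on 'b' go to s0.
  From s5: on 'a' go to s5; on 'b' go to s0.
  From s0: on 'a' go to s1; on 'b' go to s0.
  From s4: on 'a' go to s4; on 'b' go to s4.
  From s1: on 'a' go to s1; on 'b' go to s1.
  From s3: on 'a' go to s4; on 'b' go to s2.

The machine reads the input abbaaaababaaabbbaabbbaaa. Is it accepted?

Yes

start at s6
read 'a': s6 → s6
read 'b': s6 → s3
read 'b': s3 → s2
read 'a': s2 → s2
read 'a': s2 → s2
read 'a': s2 → s2
read 'a': s2 → s2
read 'b': s2 → s0
read 'a': s0 → s1
read 'b': s1 → s1
read 'a': s1 → s1
read 'a': s1 → s1
read 'a': s1 → s1
read 'b': s1 → s1
read 'b': s1 → s1
read 'b': s1 → s1
read 'a': s1 → s1
read 'a': s1 → s1
read 'b': s1 → s1
read 'b': s1 → s1
read 'b': s1 → s1
read 'a': s1 → s1
read 'a': s1 → s1
read 'a': s1 → s1
End state s1 is accepting.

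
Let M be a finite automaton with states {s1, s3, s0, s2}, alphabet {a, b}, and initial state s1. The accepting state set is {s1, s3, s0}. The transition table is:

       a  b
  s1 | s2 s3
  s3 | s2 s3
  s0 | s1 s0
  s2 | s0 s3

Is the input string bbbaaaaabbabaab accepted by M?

s1 → s3 → s3 → s3 → s2 → s0 → s1 → s2 → s0 → s0 → s0 → s1 → s3 → s2 → s0 → s0
End state s0 is accepting.

Yes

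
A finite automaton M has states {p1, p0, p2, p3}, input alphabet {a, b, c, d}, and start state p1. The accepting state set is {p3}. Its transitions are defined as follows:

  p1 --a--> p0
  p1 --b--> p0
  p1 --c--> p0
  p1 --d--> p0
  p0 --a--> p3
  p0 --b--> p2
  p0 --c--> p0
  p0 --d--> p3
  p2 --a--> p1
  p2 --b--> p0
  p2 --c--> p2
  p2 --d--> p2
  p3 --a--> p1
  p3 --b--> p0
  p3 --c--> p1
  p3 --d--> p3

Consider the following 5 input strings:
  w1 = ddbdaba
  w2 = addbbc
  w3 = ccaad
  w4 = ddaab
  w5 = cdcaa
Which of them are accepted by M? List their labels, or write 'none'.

w1: Trace: p1 -d-> p0 -d-> p3 -b-> p0 -d-> p3 -a-> p1 -b-> p0 -a-> p3  → end p3, accepted
w2: Trace: p1 -a-> p0 -d-> p3 -d-> p3 -b-> p0 -b-> p2 -c-> p2  → end p2, rejected
w3: Trace: p1 -c-> p0 -c-> p0 -a-> p3 -a-> p1 -d-> p0  → end p0, rejected
w4: Trace: p1 -d-> p0 -d-> p3 -a-> p1 -a-> p0 -b-> p2  → end p2, rejected
w5: Trace: p1 -c-> p0 -d-> p3 -c-> p1 -a-> p0 -a-> p3  → end p3, accepted

w1, w5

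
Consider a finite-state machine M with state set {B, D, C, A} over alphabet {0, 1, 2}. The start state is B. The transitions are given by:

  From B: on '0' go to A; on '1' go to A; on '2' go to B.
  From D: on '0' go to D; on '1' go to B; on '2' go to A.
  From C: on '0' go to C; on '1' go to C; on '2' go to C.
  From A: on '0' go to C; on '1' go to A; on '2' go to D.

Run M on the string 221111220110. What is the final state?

C

Trace: B -2-> B -2-> B -1-> A -1-> A -1-> A -1-> A -2-> D -2-> A -0-> C -1-> C -1-> C -0-> C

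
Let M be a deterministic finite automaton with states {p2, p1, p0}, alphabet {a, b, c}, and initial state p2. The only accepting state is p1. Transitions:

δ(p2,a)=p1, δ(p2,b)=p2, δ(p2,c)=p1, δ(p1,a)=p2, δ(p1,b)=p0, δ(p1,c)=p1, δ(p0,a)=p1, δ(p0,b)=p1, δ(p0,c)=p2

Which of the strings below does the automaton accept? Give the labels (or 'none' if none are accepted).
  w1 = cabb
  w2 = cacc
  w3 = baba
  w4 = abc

w1: Trace: p2 -c-> p1 -a-> p2 -b-> p2 -b-> p2  → end p2, rejected
w2: Trace: p2 -c-> p1 -a-> p2 -c-> p1 -c-> p1  → end p1, accepted
w3: Trace: p2 -b-> p2 -a-> p1 -b-> p0 -a-> p1  → end p1, accepted
w4: Trace: p2 -a-> p1 -b-> p0 -c-> p2  → end p2, rejected

w2, w3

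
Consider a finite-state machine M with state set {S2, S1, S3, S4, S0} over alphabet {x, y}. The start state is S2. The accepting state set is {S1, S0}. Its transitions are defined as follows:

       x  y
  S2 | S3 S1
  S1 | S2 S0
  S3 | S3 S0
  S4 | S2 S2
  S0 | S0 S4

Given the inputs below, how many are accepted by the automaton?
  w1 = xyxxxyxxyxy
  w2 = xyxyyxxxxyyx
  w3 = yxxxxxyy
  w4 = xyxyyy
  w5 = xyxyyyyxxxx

2

w1: Trace: S2 -x-> S3 -y-> S0 -x-> S0 -x-> S0 -x-> S0 -y-> S4 -x-> S2 -x-> S3 -y-> S0 -x-> S0 -y-> S4  → end S4, rejected
w2: Trace: S2 -x-> S3 -y-> S0 -x-> S0 -y-> S4 -y-> S2 -x-> S3 -x-> S3 -x-> S3 -x-> S3 -y-> S0 -y-> S4 -x-> S2  → end S2, rejected
w3: Trace: S2 -y-> S1 -x-> S2 -x-> S3 -x-> S3 -x-> S3 -x-> S3 -y-> S0 -y-> S4  → end S4, rejected
w4: Trace: S2 -x-> S3 -y-> S0 -x-> S0 -y-> S4 -y-> S2 -y-> S1  → end S1, accepted
w5: Trace: S2 -x-> S3 -y-> S0 -x-> S0 -y-> S4 -y-> S2 -y-> S1 -y-> S0 -x-> S0 -x-> S0 -x-> S0 -x-> S0  → end S0, accepted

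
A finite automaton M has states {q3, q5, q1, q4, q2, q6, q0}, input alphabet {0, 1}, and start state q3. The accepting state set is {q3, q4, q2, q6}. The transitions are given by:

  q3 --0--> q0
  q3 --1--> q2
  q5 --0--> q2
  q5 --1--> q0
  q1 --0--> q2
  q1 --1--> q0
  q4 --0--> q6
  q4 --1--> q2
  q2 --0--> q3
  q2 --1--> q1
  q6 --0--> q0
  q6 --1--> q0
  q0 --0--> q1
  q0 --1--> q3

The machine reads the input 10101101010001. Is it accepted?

start at q3
read '1': q3 → q2
read '0': q2 → q3
read '1': q3 → q2
read '0': q2 → q3
read '1': q3 → q2
read '1': q2 → q1
read '0': q1 → q2
read '1': q2 → q1
read '0': q1 → q2
read '1': q2 → q1
read '0': q1 → q2
read '0': q2 → q3
read '0': q3 → q0
read '1': q0 → q3
End state q3 is accepting.

Yes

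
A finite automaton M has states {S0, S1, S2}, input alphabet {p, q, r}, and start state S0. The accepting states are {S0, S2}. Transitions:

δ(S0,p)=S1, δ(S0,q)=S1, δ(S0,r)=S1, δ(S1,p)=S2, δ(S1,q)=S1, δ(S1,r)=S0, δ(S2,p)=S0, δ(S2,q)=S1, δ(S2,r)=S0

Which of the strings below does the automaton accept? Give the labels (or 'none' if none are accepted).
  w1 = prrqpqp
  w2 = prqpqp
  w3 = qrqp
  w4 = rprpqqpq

w1: S0 → S1 → S0 → S1 → S1 → S2 → S1 → S2  → end S2, accepted
w2: S0 → S1 → S0 → S1 → S2 → S1 → S2  → end S2, accepted
w3: S0 → S1 → S0 → S1 → S2  → end S2, accepted
w4: S0 → S1 → S2 → S0 → S1 → S1 → S1 → S2 → S1  → end S1, rejected

w1, w2, w3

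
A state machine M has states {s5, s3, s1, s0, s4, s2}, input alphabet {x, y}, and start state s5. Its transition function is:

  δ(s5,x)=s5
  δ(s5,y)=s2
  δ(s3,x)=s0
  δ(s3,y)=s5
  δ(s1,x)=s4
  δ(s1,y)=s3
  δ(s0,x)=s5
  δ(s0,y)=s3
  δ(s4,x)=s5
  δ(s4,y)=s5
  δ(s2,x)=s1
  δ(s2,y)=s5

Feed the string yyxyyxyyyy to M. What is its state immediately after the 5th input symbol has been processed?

start at s5
read 'y': s5 → s2
read 'y': s2 → s5
read 'x': s5 → s5
read 'y': s5 → s2
read 'y': s2 → s5
After 5 symbols: s5.

s5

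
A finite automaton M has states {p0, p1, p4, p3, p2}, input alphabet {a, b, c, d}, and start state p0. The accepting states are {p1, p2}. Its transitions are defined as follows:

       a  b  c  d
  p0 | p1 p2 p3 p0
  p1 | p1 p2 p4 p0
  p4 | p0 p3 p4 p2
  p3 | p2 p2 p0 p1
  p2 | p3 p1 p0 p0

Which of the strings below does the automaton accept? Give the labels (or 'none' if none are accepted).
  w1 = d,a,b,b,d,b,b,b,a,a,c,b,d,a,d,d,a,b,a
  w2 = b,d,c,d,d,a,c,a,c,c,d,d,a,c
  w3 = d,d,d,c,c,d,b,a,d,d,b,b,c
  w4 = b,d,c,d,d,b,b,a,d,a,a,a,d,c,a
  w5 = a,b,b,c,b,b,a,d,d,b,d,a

w1: p0 → p0 → p1 → p2 → p1 → p0 → p2 → p1 → p2 → p3 → p2 → p0 → p2 → p0 → p1 → p0 → p0 → p1 → p2 → p3  → end p3, rejected
w2: p0 → p2 → p0 → p3 → p1 → p0 → p1 → p4 → p0 → p3 → p0 → p0 → p0 → p1 → p4  → end p4, rejected
w3: p0 → p0 → p0 → p0 → p3 → p0 → p0 → p2 → p3 → p1 → p0 → p2 → p1 → p4  → end p4, rejected
w4: p0 → p2 → p0 → p3 → p1 → p0 → p2 → p1 → p1 → p0 → p1 → p1 → p1 → p0 → p3 → p2  → end p2, accepted
w5: p0 → p1 → p2 → p1 → p4 → p3 → p2 → p3 → p1 → p0 → p2 → p0 → p1  → end p1, accepted

w4, w5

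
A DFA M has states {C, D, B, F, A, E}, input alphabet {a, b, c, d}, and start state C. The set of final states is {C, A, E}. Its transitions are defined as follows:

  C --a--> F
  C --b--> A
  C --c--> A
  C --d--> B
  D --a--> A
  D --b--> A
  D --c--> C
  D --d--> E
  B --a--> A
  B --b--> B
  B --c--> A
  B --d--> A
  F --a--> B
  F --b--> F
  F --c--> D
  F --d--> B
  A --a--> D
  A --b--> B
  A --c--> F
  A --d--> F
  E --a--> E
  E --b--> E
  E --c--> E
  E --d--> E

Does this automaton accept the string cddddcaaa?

Yes

Trace: C -c-> A -d-> F -d-> B -d-> A -d-> F -c-> D -a-> A -a-> D -a-> A
End state A is accepting.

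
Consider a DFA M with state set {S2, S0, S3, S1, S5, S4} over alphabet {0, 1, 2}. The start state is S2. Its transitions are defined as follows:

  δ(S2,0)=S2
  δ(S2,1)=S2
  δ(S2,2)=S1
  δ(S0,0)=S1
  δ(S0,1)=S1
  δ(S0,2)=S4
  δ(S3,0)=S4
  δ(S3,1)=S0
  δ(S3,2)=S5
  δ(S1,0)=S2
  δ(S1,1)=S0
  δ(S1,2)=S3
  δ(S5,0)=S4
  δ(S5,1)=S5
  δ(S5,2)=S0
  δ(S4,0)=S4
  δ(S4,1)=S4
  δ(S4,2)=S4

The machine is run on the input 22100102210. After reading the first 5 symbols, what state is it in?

S2

S2 → S1 → S3 → S0 → S1 → S2
After 5 symbols: S2.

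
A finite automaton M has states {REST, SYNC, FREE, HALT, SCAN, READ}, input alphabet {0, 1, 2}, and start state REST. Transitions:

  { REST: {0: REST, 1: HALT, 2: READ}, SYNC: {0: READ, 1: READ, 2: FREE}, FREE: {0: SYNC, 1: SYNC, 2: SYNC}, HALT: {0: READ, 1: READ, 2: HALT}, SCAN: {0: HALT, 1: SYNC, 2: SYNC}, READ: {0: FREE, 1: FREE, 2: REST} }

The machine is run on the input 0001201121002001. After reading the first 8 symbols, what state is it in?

SYNC

REST → REST → REST → REST → HALT → HALT → READ → FREE → SYNC
After 8 symbols: SYNC.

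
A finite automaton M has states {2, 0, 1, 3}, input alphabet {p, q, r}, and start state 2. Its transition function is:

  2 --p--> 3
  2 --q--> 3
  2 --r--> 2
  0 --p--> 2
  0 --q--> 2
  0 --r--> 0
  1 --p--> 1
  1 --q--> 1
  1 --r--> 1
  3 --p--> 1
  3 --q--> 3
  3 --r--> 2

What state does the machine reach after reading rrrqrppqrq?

start at 2
read 'r': 2 → 2
read 'r': 2 → 2
read 'r': 2 → 2
read 'q': 2 → 3
read 'r': 3 → 2
read 'p': 2 → 3
read 'p': 3 → 1
read 'q': 1 → 1
read 'r': 1 → 1
read 'q': 1 → 1

1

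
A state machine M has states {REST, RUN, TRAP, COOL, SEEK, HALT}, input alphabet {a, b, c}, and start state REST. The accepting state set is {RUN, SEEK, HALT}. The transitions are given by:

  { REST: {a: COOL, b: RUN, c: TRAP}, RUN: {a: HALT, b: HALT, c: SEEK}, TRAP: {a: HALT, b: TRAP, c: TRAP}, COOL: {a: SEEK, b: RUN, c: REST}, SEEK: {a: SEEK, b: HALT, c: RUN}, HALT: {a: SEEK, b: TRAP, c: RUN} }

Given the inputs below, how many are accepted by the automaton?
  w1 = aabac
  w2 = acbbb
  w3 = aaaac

2

w1: Trace: REST -a-> COOL -a-> SEEK -b-> HALT -a-> SEEK -c-> RUN  → end RUN, accepted
w2: Trace: REST -a-> COOL -c-> REST -b-> RUN -b-> HALT -b-> TRAP  → end TRAP, rejected
w3: Trace: REST -a-> COOL -a-> SEEK -a-> SEEK -a-> SEEK -c-> RUN  → end RUN, accepted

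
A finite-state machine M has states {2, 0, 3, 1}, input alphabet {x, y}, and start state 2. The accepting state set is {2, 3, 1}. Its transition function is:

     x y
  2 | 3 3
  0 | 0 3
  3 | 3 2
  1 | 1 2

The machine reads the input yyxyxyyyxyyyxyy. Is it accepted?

2 → 3 → 2 → 3 → 2 → 3 → 2 → 3 → 2 → 3 → 2 → 3 → 2 → 3 → 2 → 3
End state 3 is accepting.

Yes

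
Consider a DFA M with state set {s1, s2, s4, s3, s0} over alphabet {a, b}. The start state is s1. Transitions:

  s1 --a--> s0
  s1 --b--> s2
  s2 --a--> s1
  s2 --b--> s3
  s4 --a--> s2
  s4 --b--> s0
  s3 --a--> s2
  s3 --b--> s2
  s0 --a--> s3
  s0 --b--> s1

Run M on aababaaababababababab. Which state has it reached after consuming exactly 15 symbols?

s1 → s0 → s3 → s2 → s1 → s2 → s1 → s0 → s3 → s2 → s1 → s2 → s1 → s2 → s1 → s2
After 15 symbols: s2.

s2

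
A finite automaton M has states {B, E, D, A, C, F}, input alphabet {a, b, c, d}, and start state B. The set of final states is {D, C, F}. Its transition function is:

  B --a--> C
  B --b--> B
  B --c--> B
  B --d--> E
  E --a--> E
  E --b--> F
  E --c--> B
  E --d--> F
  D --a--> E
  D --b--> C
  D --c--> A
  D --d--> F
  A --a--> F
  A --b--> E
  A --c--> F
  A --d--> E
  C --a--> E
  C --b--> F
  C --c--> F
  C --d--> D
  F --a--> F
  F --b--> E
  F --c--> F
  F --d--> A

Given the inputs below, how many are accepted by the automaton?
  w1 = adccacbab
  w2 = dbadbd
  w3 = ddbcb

2

w1:
  start at B
  read 'a': B → C
  read 'd': C → D
  read 'c': D → A
  read 'c': A → F
  read 'a': F → F
  read 'c': F → F
  read 'b': F → E
  read 'a': E → E
  read 'b': E → F
  end F, accepted
w2:
  start at B
  read 'd': B → E
  read 'b': E → F
  read 'a': F → F
  read 'd': F → A
  read 'b': A → E
  read 'd': E → F
  end F, accepted
w3:
  start at B
  read 'd': B → E
  read 'd': E → F
  read 'b': F → E
  read 'c': E → B
  read 'b': B → B
  end B, rejected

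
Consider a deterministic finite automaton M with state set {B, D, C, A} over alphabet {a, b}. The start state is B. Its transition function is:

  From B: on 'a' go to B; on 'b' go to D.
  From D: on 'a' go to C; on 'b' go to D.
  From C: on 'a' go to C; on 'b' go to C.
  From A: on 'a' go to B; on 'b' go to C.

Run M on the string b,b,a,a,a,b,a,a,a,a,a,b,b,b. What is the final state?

B → D → D → C → C → C → C → C → C → C → C → C → C → C → C

C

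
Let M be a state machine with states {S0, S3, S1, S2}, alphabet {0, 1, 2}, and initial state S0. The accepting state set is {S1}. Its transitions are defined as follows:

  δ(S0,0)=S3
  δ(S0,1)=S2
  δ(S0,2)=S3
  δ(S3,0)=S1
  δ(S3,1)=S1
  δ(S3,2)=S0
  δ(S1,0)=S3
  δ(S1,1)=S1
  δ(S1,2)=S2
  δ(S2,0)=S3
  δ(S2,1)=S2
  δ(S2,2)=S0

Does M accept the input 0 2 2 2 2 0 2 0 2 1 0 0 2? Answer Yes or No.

No

S0 → S3 → S0 → S3 → S0 → S3 → S1 → S2 → S3 → S0 → S2 → S3 → S1 → S2
End state S2 is not accepting.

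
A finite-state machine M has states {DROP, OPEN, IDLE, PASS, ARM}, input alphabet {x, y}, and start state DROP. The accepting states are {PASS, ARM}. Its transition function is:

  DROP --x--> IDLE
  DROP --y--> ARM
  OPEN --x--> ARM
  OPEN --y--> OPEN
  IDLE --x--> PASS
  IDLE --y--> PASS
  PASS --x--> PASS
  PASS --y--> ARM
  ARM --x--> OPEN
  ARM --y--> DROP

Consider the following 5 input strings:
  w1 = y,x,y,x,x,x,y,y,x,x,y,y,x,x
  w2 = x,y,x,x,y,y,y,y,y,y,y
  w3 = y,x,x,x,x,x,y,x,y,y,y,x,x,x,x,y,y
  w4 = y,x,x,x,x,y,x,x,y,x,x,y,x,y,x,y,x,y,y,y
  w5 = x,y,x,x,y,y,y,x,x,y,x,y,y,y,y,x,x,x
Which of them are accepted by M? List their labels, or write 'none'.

w1, w2

w1: Trace: DROP -y-> ARM -x-> OPEN -y-> OPEN -x-> ARM -x-> OPEN -x-> ARM -y-> DROP -y-> ARM -x-> OPEN -x-> ARM -y-> DROP -y-> ARM -x-> OPEN -x-> ARM  → end ARM, accepted
w2: Trace: DROP -x-> IDLE -y-> PASS -x-> PASS -x-> PASS -y-> ARM -y-> DROP -y-> ARM -y-> DROP -y-> ARM -y-> DROP -y-> ARM  → end ARM, accepted
w3: Trace: DROP -y-> ARM -x-> OPEN -x-> ARM -x-> OPEN -x-> ARM -x-> OPEN -y-> OPEN -x-> ARM -y-> DROP -y-> ARM -y-> DROP -x-> IDLE -x-> PASS -x-> PASS -x-> PASS -y-> ARM -y-> DROP  → end DROP, rejected
w4: Trace: DROP -y-> ARM -x-> OPEN -x-> ARM -x-> OPEN -x-> ARM -y-> DROP -x-> IDLE -x-> PASS -y-> ARM -x-> OPEN -x-> ARM -y-> DROP -x-> IDLE -y-> PASS -x-> PASS -y-> ARM -x-> OPEN -y-> OPEN -y-> OPEN -y-> OPEN  → end OPEN, rejected
w5: Trace: DROP -x-> IDLE -y-> PASS -x-> PASS -x-> PASS -y-> ARM -y-> DROP -y-> ARM -x-> OPEN -x-> ARM -y-> DROP -x-> IDLE -y-> PASS -y-> ARM -y-> DROP -y-> ARM -x-> OPEN -x-> ARM -x-> OPEN  → end OPEN, rejected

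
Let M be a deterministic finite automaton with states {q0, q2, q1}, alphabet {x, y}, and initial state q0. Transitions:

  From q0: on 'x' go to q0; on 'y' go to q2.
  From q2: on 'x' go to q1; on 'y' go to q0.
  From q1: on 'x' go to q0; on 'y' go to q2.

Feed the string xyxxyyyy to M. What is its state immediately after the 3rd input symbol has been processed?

q0 → q0 → q2 → q1
After 3 symbols: q1.

q1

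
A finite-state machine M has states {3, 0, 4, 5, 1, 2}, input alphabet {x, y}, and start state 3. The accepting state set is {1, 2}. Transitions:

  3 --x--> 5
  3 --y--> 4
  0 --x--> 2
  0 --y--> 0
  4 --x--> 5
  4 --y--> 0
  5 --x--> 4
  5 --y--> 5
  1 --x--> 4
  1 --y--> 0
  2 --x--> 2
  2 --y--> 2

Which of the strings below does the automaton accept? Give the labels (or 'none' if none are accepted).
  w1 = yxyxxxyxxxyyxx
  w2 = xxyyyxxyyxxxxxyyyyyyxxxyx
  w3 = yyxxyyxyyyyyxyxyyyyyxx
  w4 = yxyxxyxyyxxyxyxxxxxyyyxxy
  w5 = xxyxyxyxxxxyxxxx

w1, w2, w3, w4, w5

w1:
  start at 3
  read 'y': 3 → 4
  read 'x': 4 → 5
  read 'y': 5 → 5
  read 'x': 5 → 4
  read 'x': 4 → 5
  read 'x': 5 → 4
  read 'y': 4 → 0
  read 'x': 0 → 2
  read 'x': 2 → 2
  read 'x': 2 → 2
  read 'y': 2 → 2
  read 'y': 2 → 2
  read 'x': 2 → 2
  read 'x': 2 → 2
  end 2, accepted
w2:
  start at 3
  read 'x': 3 → 5
  read 'x': 5 → 4
  read 'y': 4 → 0
  read 'y': 0 → 0
  read 'y': 0 → 0
  read 'x': 0 → 2
  read 'x': 2 → 2
  read 'y': 2 → 2
  read 'y': 2 → 2
  read 'x': 2 → 2
  read 'x': 2 → 2
  read 'x': 2 → 2
  read 'x': 2 → 2
  read 'x': 2 → 2
  read 'y': 2 → 2
  read 'y': 2 → 2
  read 'y': 2 → 2
  read 'y': 2 → 2
  read 'y': 2 → 2
  read 'y': 2 → 2
  read 'x': 2 → 2
  read 'x': 2 → 2
  read 'x': 2 → 2
  read 'y': 2 → 2
  read 'x': 2 → 2
  end 2, accepted
w3:
  start at 3
  read 'y': 3 → 4
  read 'y': 4 → 0
  read 'x': 0 → 2
  read 'x': 2 → 2
  read 'y': 2 → 2
  read 'y': 2 → 2
  read 'x': 2 → 2
  read 'y': 2 → 2
  read 'y': 2 → 2
  read 'y': 2 → 2
  read 'y': 2 → 2
  read 'y': 2 → 2
  read 'x': 2 → 2
  read 'y': 2 → 2
  read 'x': 2 → 2
  read 'y': 2 → 2
  read 'y': 2 → 2
  read 'y': 2 → 2
  read 'y': 2 → 2
  read 'y': 2 → 2
  read 'x': 2 → 2
  read 'x': 2 → 2
  end 2, accepted
w4:
  start at 3
  read 'y': 3 → 4
  read 'x': 4 → 5
  read 'y': 5 → 5
  read 'x': 5 → 4
  read 'x': 4 → 5
  read 'y': 5 → 5
  read 'x': 5 → 4
  read 'y': 4 → 0
  read 'y': 0 → 0
  read 'x': 0 → 2
  read 'x': 2 → 2
  read 'y': 2 → 2
  read 'x': 2 → 2
  read 'y': 2 → 2
  read 'x': 2 → 2
  read 'x': 2 → 2
  read 'x': 2 → 2
  read 'x': 2 → 2
  read 'x': 2 → 2
  read 'y': 2 → 2
  read 'y': 2 → 2
  read 'y': 2 → 2
  read 'x': 2 → 2
  read 'x': 2 → 2
  read 'y': 2 → 2
  end 2, accepted
w5:
  start at 3
  read 'x': 3 → 5
  read 'x': 5 → 4
  read 'y': 4 → 0
  read 'x': 0 → 2
  read 'y': 2 → 2
  read 'x': 2 → 2
  read 'y': 2 → 2
  read 'x': 2 → 2
  read 'x': 2 → 2
  read 'x': 2 → 2
  read 'x': 2 → 2
  read 'y': 2 → 2
  read 'x': 2 → 2
  read 'x': 2 → 2
  read 'x': 2 → 2
  read 'x': 2 → 2
  end 2, accepted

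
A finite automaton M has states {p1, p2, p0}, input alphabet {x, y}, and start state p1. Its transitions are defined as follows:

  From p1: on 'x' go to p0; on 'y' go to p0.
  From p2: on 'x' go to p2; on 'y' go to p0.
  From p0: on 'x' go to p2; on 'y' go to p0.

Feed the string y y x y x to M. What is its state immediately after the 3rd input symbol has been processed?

p2

start at p1
read 'y': p1 → p0
read 'y': p0 → p0
read 'x': p0 → p2
After 3 symbols: p2.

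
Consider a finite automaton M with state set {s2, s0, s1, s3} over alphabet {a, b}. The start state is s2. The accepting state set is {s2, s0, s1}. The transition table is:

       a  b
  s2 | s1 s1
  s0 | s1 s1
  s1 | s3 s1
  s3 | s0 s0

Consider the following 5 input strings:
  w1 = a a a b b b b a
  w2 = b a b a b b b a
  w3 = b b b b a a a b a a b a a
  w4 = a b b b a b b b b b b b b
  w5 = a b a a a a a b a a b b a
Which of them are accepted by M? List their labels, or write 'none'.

w3, w4

w1: Trace: s2 -a-> s1 -a-> s3 -a-> s0 -b-> s1 -b-> s1 -b-> s1 -b-> s1 -a-> s3  → end s3, rejected
w2: Trace: s2 -b-> s1 -a-> s3 -b-> s0 -a-> s1 -b-> s1 -b-> s1 -b-> s1 -a-> s3  → end s3, rejected
w3: Trace: s2 -b-> s1 -b-> s1 -b-> s1 -b-> s1 -a-> s3 -a-> s0 -a-> s1 -b-> s1 -a-> s3 -a-> s0 -b-> s1 -a-> s3 -a-> s0  → end s0, accepted
w4: Trace: s2 -a-> s1 -b-> s1 -b-> s1 -b-> s1 -a-> s3 -b-> s0 -b-> s1 -b-> s1 -b-> s1 -b-> s1 -b-> s1 -b-> s1 -b-> s1  → end s1, accepted
w5: Trace: s2 -a-> s1 -b-> s1 -a-> s3 -a-> s0 -a-> s1 -a-> s3 -a-> s0 -b-> s1 -a-> s3 -a-> s0 -b-> s1 -b-> s1 -a-> s3  → end s3, rejected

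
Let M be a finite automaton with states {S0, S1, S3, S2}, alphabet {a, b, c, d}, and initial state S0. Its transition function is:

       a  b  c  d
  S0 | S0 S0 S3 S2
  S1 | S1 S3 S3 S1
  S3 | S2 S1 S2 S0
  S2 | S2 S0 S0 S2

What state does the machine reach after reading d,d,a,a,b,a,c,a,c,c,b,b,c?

start at S0
read 'd': S0 → S2
read 'd': S2 → S2
read 'a': S2 → S2
read 'a': S2 → S2
read 'b': S2 → S0
read 'a': S0 → S0
read 'c': S0 → S3
read 'a': S3 → S2
read 'c': S2 → S0
read 'c': S0 → S3
read 'b': S3 → S1
read 'b': S1 → S3
read 'c': S3 → S2

S2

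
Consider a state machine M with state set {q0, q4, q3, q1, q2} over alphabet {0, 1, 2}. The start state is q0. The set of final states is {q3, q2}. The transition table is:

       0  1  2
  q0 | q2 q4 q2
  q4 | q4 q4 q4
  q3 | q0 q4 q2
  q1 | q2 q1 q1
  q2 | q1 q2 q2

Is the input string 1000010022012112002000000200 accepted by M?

Trace: q0 -1-> q4 -0-> q4 -0-> q4 -0-> q4 -0-> q4 -1-> q4 -0-> q4 -0-> q4 -2-> q4 -2-> q4 -0-> q4 -1-> q4 -2-> q4 -1-> q4 -1-> q4 -2-> q4 -0-> q4 -0-> q4 -2-> q4 -0-> q4 -0-> q4 -0-> q4 -0-> q4 -0-> q4 -0-> q4 -2-> q4 -0-> q4 -0-> q4
End state q4 is not accepting.

No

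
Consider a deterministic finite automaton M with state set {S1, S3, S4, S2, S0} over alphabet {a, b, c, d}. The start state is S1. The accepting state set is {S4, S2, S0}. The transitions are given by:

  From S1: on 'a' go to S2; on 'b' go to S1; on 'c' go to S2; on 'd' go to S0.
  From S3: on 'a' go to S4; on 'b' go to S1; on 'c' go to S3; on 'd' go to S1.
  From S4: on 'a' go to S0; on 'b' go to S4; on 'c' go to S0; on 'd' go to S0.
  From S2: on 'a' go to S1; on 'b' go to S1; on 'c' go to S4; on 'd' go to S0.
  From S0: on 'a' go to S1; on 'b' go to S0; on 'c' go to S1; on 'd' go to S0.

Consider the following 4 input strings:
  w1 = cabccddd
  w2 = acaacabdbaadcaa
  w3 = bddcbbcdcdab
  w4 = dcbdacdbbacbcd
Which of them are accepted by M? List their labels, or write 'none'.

w1: S1 → S2 → S1 → S1 → S2 → S4 → S0 → S0 → S0  → end S0, accepted
w2: S1 → S2 → S4 → S0 → S1 → S2 → S1 → S1 → S0 → S0 → S1 → S2 → S0 → S1 → S2 → S1  → end S1, rejected
w3: S1 → S1 → S0 → S0 → S1 → S1 → S1 → S2 → S0 → S1 → S0 → S1 → S1  → end S1, rejected
w4: S1 → S0 → S1 → S1 → S0 → S1 → S2 → S0 → S0 → S0 → S1 → S2 → S1 → S2 → S0  → end S0, accepted

w1, w4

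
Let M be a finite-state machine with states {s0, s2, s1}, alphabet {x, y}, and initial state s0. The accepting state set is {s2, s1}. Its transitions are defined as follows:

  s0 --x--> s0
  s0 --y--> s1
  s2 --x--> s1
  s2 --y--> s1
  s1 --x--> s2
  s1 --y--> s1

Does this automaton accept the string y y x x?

start at s0
read 'y': s0 → s1
read 'y': s1 → s1
read 'x': s1 → s2
read 'x': s2 → s1
End state s1 is accepting.

Yes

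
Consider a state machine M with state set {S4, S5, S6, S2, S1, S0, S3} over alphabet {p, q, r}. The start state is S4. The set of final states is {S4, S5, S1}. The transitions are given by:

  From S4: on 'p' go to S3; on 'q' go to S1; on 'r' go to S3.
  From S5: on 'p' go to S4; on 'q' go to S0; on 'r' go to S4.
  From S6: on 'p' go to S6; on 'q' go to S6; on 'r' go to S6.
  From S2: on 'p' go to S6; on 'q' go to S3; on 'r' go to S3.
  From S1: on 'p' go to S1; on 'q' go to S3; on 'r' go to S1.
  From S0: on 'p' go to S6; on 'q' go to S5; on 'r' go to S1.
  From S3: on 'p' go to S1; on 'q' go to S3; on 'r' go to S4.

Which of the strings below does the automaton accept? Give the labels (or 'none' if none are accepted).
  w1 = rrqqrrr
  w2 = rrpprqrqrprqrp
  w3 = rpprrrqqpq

w1: Trace: S4 -r-> S3 -r-> S4 -q-> S1 -q-> S3 -r-> S4 -r-> S3 -r-> S4  → end S4, accepted
w2: Trace: S4 -r-> S3 -r-> S4 -p-> S3 -p-> S1 -r-> S1 -q-> S3 -r-> S4 -q-> S1 -r-> S1 -p-> S1 -r-> S1 -q-> S3 -r-> S4 -p-> S3  → end S3, rejected
w3: Trace: S4 -r-> S3 -p-> S1 -p-> S1 -r-> S1 -r-> S1 -r-> S1 -q-> S3 -q-> S3 -p-> S1 -q-> S3  → end S3, rejected

w1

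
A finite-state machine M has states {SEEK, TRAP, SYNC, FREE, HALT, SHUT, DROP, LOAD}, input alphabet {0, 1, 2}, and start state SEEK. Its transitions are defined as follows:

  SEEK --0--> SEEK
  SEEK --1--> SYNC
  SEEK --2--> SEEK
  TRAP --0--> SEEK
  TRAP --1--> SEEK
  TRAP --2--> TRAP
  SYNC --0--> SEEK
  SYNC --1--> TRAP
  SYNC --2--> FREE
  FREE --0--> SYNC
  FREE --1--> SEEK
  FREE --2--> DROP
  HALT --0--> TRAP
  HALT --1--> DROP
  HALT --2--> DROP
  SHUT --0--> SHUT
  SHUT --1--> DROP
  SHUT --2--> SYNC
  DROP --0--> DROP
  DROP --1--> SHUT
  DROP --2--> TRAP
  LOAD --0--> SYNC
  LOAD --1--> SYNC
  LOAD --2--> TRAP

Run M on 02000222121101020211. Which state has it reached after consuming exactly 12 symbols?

Trace: SEEK -0-> SEEK -2-> SEEK -0-> SEEK -0-> SEEK -0-> SEEK -2-> SEEK -2-> SEEK -2-> SEEK -1-> SYNC -2-> FREE -1-> SEEK -1-> SYNC
After 12 symbols: SYNC.

SYNC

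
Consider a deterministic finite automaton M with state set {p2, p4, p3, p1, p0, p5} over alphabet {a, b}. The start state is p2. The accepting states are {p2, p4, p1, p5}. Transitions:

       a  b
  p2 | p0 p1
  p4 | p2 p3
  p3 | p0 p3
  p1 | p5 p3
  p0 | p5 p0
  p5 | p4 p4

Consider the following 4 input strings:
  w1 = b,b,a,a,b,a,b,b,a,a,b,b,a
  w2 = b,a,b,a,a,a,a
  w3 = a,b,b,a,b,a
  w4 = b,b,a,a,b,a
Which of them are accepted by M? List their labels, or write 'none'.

w2, w3, w4

w1: Trace: p2 -b-> p1 -b-> p3 -a-> p0 -a-> p5 -b-> p4 -a-> p2 -b-> p1 -b-> p3 -a-> p0 -a-> p5 -b-> p4 -b-> p3 -a-> p0  → end p0, rejected
w2: Trace: p2 -b-> p1 -a-> p5 -b-> p4 -a-> p2 -a-> p0 -a-> p5 -a-> p4  → end p4, accepted
w3: Trace: p2 -a-> p0 -b-> p0 -b-> p0 -a-> p5 -b-> p4 -a-> p2  → end p2, accepted
w4: Trace: p2 -b-> p1 -b-> p3 -a-> p0 -a-> p5 -b-> p4 -a-> p2  → end p2, accepted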